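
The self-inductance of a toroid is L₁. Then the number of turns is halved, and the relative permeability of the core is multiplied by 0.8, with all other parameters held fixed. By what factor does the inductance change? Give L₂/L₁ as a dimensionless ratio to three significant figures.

L₂/L₁ = 0.200

For a toroid, L ∝ μᵣN²A/R.
L₂/L₁ = (0.5)^2 × (0.8) = 0.200.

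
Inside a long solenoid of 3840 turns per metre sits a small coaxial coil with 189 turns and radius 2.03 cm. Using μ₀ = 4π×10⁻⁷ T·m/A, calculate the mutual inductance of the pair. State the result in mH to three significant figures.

M ≈ 1.18 mH

The outer solenoid produces a uniform field B₁ = μ₀n₁I₁ across the inner coil,
so the flux linkage is N₂Φ = N₂B₁A₂ = μ₀n₁N₂A₂·I₁, giving M = μ₀n₁N₂A₂.
A₂ = πr² = π(2.030×10^-2 m)² = 1.2946×10^-3 m².
M = (4π×10⁻⁷)(3840)(189)(1.2946×10^-3) = 1.181×10^-3 H.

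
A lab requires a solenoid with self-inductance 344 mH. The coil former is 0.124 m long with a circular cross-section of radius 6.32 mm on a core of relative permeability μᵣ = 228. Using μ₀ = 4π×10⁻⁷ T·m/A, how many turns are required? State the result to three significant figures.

A = πr² = π(6.320×10^-3 m)² = 1.2548×10^-4 m².
From L = μ₀μᵣN²A/ℓ, N = √(Lℓ / (μ₀μᵣA)).
N = √[(0.344)(0.124) / ((4π×10⁻⁷)(228)×1.2548×10^-4)] = √(1.186×10^6) ≈ 1089.2.

N ≈ 1090 turns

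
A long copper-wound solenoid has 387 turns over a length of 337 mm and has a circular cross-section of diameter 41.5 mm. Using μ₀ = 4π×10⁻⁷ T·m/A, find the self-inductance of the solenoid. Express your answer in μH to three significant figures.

A = π(d/2)² = π(2.075×10^-2 m)² = 1.353×10^-3 m².
For a long solenoid, L = μ₀N²A/ℓ.
L = (4π×10⁻⁷)(387)²(1.353×10^-3)/(0.337 m) = 7.554×10^-4 H.

L ≈ 755 μH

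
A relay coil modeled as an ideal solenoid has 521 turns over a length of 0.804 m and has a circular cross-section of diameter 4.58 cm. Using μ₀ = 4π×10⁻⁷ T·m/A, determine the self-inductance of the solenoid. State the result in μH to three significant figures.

A = π(d/2)² = π(2.290×10^-2 m)² = 1.647×10^-3 m².
For a long solenoid, L = μ₀N²A/ℓ.
L = (4π×10⁻⁷)(521)²(1.647×10^-3)/(0.804 m) = 6.990×10^-4 H.

L ≈ 699 μH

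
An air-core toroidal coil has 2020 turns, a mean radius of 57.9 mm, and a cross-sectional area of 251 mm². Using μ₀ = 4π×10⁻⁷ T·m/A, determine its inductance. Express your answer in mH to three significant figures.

For a thin toroid, L = μ₀N²A/(2πR).
L = (4π×10⁻⁷)(2020)²(2.510×10^-4) / (2π×5.790×10^-2 m) = 3.538×10^-3 H.

L ≈ 3.54 mH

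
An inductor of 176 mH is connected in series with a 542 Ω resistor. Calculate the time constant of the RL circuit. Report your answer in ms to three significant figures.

τ ≈ 0.325 ms

τ = L/R = (0.176 H)/(542 Ω) = 3.247×10^-4 s.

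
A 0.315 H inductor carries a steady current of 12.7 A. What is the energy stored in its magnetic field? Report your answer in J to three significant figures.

Stored magnetic energy: U = ½LI².
U = ½(0.315 H)(12.7 A)² = 25.4 J.

U ≈ 25.4 J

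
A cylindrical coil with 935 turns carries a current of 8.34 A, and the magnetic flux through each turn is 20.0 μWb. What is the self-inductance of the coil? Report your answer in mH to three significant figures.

Self-inductance is defined by L = NΦ_B/I (flux linkage over current).
L = (935)(2.000×10^-5 Wb)/(8.34 A) = 2.242×10^-3 H.

L ≈ 2.24 mH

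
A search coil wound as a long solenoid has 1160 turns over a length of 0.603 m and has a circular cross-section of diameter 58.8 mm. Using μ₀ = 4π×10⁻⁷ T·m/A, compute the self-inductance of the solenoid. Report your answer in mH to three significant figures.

A = π(d/2)² = π(2.940×10^-2 m)² = 2.715×10^-3 m².
For a long solenoid, L = μ₀N²A/ℓ.
L = (4π×10⁻⁷)(1160)²(2.715×10^-3)/(0.603 m) = 7.6147×10^-3 H.

L ≈ 7.61 mH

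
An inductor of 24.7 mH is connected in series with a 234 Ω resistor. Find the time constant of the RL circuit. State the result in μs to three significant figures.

τ = L/R = (2.470×10^-2 H)/(234 Ω) = 1.056×10^-4 s.

τ ≈ 106 μs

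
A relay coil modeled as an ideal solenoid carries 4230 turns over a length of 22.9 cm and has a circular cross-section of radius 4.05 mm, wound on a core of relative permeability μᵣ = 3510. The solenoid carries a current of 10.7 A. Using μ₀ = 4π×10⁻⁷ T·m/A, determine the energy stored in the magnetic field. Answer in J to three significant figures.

A = πr² = π(4.050×10^-3 m)² = 5.153×10^-5 m².
L = μ₀μᵣN²A/ℓ = (4π×10⁻⁷)(3510)(4230)²(5.153×10^-5)/(0.229) = 17.76 H.
U = ½LI² = ½(17.76)(10.7)² = 1.017×10^3 J.

U ≈ 1020 J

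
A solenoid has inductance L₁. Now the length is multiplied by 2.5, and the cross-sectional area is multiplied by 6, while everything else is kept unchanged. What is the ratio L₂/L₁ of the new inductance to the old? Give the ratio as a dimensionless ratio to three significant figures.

For a solenoid, L ∝ μᵣN²A/ℓ.
L₂/L₁ = (2.5)^-1 × (6) = 2.40.

L₂/L₁ = 2.40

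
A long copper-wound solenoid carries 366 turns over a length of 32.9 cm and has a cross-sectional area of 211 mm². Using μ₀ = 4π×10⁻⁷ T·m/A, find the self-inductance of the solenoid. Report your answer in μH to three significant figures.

L ≈ 108 μH

A = 211 mm² = 2.110×10^-4 m².
For a long solenoid, L = μ₀N²A/ℓ.
L = (4π×10⁻⁷)(366)²(2.110×10^-4)/(0.329 m) = 1.080×10^-4 H.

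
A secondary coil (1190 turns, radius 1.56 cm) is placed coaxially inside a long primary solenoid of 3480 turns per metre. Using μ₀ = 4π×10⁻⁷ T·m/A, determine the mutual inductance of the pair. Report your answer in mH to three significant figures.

M ≈ 3.98 mH

The outer solenoid produces a uniform field B₁ = μ₀n₁I₁ across the inner coil,
so the flux linkage is N₂Φ = N₂B₁A₂ = μ₀n₁N₂A₂·I₁, giving M = μ₀n₁N₂A₂.
A₂ = πr² = π(1.560×10^-2 m)² = 7.645×10^-4 m².
M = (4π×10⁻⁷)(3480)(1190)(7.645×10^-4) = 3.979×10^-3 H.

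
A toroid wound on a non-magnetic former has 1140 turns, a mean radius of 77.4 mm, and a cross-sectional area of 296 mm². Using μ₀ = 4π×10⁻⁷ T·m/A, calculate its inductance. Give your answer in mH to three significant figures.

For a thin toroid, L = μ₀N²A/(2πR).
L = (4π×10⁻⁷)(1140)²(2.960×10^-4) / (2π×7.740×10^-2 m) = 9.940×10^-4 H.

L ≈ 0.994 mH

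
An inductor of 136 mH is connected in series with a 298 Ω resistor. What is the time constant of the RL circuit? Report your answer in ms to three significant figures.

τ ≈ 0.456 ms

τ = L/R = (0.136 H)/(298 Ω) = 4.564×10^-4 s.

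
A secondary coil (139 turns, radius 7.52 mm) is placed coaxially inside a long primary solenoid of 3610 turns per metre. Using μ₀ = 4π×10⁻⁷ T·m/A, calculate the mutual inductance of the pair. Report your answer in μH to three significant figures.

M ≈ 112 μH

The outer solenoid produces a uniform field B₁ = μ₀n₁I₁ across the inner coil,
so the flux linkage is N₂Φ = N₂B₁A₂ = μ₀n₁N₂A₂·I₁, giving M = μ₀n₁N₂A₂.
A₂ = πr² = π(7.520×10^-3 m)² = 1.777×10^-4 m².
M = (4π×10⁻⁷)(3610)(139)(1.777×10^-4) = 1.120×10^-4 H.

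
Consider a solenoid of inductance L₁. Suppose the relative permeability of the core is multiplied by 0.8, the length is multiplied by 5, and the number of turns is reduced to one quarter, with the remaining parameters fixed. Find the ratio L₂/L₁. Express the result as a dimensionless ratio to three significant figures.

For a solenoid, L ∝ μᵣN²A/ℓ.
L₂/L₁ = (0.8) × (5)^-1 × (0.25)^2 = 0.0100.

L₂/L₁ = 0.0100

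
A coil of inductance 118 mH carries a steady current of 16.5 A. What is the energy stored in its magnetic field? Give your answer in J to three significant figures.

U ≈ 16.1 J

Stored magnetic energy: U = ½LI².
U = ½(0.118 H)(16.5 A)² = 16.06 J.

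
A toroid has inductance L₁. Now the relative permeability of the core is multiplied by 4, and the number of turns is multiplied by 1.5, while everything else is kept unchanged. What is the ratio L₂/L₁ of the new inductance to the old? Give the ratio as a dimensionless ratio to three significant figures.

For a toroid, L ∝ μᵣN²A/R.
L₂/L₁ = (4) × (1.5)^2 = 9.00.

L₂/L₁ = 9.00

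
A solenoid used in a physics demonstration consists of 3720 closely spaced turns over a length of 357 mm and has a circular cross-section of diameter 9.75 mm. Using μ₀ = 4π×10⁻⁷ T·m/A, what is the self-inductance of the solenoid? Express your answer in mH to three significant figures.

L ≈ 3.64 mH

A = π(d/2)² = π(4.875×10^-3 m)² = 7.466×10^-5 m².
For a long solenoid, L = μ₀N²A/ℓ.
L = (4π×10⁻⁷)(3720)²(7.466×10^-5)/(0.357 m) = 3.637×10^-3 H.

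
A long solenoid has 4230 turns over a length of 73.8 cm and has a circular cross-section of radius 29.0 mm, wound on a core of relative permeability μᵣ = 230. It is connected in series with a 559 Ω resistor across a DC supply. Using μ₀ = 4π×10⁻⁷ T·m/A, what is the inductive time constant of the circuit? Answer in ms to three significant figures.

A = πr² = π(2.900×10^-2 m)² = 2.642×10^-3 m².
L = μ₀μᵣN²A/ℓ = (4π×10⁻⁷)(230)(4230)²(2.642×10^-3)/(0.738) = 18.51 H.
τ = L/R = (18.51)/(559) = 3.312×10^-2 s.

τ ≈ 33.1 ms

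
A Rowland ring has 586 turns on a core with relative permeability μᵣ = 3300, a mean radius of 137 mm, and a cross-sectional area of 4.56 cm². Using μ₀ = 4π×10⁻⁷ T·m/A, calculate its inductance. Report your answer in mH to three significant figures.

L ≈ 754 mH

For a thin toroid, L = μ₀μᵣN²A/(2πR).
L = (4π×10⁻⁷)(3300)(586)²(4.560×10^-4) / (2π×0.137 m) = 0.7544 H.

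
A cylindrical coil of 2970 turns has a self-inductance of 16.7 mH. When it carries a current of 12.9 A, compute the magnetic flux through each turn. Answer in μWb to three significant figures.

From L = NΦ_B/I, the flux per turn is Φ_B = LI/N.
Φ_B = (1.670×10^-2 H)(12.9 A)/2970 = 7.254×10^-5 Wb.

Φ_B ≈ 72.5 μWb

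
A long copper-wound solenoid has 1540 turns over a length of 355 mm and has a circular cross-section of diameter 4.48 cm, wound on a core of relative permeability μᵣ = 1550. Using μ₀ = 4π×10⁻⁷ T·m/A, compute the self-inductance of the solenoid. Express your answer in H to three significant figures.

L ≈ 20.5 H

A = π(d/2)² = π(2.240×10^-2 m)² = 1.576×10^-3 m².
For a long solenoid, L = μ₀μᵣN²A/ℓ.
L = (4π×10⁻⁷)(1550)(1540)²(1.576×10^-3)/(0.355 m) = 20.51 H.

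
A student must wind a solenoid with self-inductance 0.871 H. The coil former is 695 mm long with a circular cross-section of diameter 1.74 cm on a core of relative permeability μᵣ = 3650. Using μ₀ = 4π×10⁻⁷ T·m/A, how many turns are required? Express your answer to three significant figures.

A = π(d/2)² = π(8.700×10^-3 m)² = 2.378×10^-4 m².
From L = μ₀μᵣN²A/ℓ, N = √(Lℓ / (μ₀μᵣA)).
N = √[(0.871)(0.695) / ((4π×10⁻⁷)(3650)×2.378×10^-4)] = √(5.550×10^5) ≈ 745.0.

N ≈ 745 turns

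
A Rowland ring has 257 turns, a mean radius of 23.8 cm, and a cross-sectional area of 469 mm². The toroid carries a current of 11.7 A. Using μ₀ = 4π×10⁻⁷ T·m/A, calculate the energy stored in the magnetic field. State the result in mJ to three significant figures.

U ≈ 1.78 mJ

L = μ₀N²A/(2πR) = (4π×10⁻⁷)(257)²(4.690×10^-4)/(2π×0.238) = 2.603×10^-5 H.
U = ½LI² = ½(2.603×10^-5)(11.7)² = 1.782×10^-3 J.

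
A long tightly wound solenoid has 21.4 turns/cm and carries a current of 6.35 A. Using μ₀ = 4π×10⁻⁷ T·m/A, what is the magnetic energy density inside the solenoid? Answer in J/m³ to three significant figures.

u ≈ 116 J/m³

B = μ₀nI = (4π×10⁻⁷)(2.140×10^3)(6.35) = 1.708×10^-2 T.
u = B²/(2μ₀) = (1.708×10^-2)²/(2×4π×10⁻⁷) = 116 J/m³.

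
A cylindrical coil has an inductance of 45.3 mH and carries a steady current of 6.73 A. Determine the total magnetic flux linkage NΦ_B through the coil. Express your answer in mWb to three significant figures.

From L = NΦ_B/I, the flux linkage is NΦ_B = LI.
NΦ_B = (4.530×10^-2 H)(6.73 A) = 0.3049 Wb.

NΦ_B ≈ 305 mWb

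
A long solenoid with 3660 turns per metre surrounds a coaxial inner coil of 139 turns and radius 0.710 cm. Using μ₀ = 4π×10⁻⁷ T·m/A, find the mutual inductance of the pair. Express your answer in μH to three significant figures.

M ≈ 101 μH

The outer solenoid produces a uniform field B₁ = μ₀n₁I₁ across the inner coil,
so the flux linkage is N₂Φ = N₂B₁A₂ = μ₀n₁N₂A₂·I₁, giving M = μ₀n₁N₂A₂.
A₂ = πr² = π(7.100×10^-3 m)² = 1.584×10^-4 m².
M = (4π×10⁻⁷)(3660)(139)(1.584×10^-4) = 1.012×10^-4 H.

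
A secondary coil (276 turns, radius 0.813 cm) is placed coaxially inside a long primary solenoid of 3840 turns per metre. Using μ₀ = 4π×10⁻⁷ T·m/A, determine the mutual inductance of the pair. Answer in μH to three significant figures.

The outer solenoid produces a uniform field B₁ = μ₀n₁I₁ across the inner coil,
so the flux linkage is N₂Φ = N₂B₁A₂ = μ₀n₁N₂A₂·I₁, giving M = μ₀n₁N₂A₂.
A₂ = πr² = π(8.130×10^-3 m)² = 2.076×10^-4 m².
M = (4π×10⁻⁷)(3840)(276)(2.076×10^-4) = 2.766×10^-4 H.

M ≈ 277 μH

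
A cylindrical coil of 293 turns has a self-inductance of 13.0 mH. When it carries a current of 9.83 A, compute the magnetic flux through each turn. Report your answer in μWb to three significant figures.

Φ_B ≈ 436 μWb

From L = NΦ_B/I, the flux per turn is Φ_B = LI/N.
Φ_B = (1.300×10^-2 H)(9.83 A)/293 = 4.361×10^-4 Wb.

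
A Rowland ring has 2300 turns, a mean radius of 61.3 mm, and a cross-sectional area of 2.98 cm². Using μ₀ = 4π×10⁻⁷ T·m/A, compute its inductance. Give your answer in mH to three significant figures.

L ≈ 5.14 mH

For a thin toroid, L = μ₀N²A/(2πR).
L = (4π×10⁻⁷)(2300)²(2.980×10^-4) / (2π×6.130×10^-2 m) = 5.143×10^-3 H.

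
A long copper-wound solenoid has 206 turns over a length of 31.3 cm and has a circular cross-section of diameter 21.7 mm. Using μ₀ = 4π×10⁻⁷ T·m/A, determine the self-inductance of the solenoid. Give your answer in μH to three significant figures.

L ≈ 63.0 μH

A = π(d/2)² = π(1.085×10^-2 m)² = 3.698×10^-4 m².
For a long solenoid, L = μ₀N²A/ℓ.
L = (4π×10⁻⁷)(206)²(3.698×10^-4)/(0.313 m) = 6.301×10^-5 H.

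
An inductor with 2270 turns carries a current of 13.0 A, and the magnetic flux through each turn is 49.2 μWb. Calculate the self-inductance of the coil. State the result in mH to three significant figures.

Self-inductance is defined by L = NΦ_B/I (flux linkage over current).
L = (2270)(4.920×10^-5 Wb)/(13.0 A) = 8.591×10^-3 H.

L ≈ 8.59 mH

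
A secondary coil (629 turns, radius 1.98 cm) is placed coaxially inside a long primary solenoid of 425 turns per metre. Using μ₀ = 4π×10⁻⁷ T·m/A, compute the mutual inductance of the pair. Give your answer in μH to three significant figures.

M ≈ 414 μH

The outer solenoid produces a uniform field B₁ = μ₀n₁I₁ across the inner coil,
so the flux linkage is N₂Φ = N₂B₁A₂ = μ₀n₁N₂A₂·I₁, giving M = μ₀n₁N₂A₂.
A₂ = πr² = π(1.980×10^-2 m)² = 1.232×10^-3 m².
M = (4π×10⁻⁷)(425)(629)(1.232×10^-3) = 4.137×10^-4 H.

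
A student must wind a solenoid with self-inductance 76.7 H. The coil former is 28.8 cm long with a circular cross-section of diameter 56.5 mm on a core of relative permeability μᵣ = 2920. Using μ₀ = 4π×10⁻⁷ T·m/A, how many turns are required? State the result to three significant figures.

A = π(d/2)² = π(2.825×10^-2 m)² = 2.507×10^-3 m².
From L = μ₀μᵣN²A/ℓ, N = √(Lℓ / (μ₀μᵣA)).
N = √[(76.7)(0.288) / ((4π×10⁻⁷)(2920)×2.507×10^-3)] = √(2.401×10^6) ≈ 1549.5.

N ≈ 1550 turns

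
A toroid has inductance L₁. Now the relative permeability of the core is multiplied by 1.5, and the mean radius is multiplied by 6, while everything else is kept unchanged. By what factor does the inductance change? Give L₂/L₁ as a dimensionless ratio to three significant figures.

For a toroid, L ∝ μᵣN²A/R.
L₂/L₁ = (1.5) × (6)^-1 = 0.250.

L₂/L₁ = 0.250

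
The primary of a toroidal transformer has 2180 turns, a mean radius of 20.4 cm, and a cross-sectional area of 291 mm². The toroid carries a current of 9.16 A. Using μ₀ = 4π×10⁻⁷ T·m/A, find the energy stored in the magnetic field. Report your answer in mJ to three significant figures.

U ≈ 56.9 mJ

L = μ₀N²A/(2πR) = (4π×10⁻⁷)(2180)²(2.910×10^-4)/(2π×0.204) = 1.356×10^-3 H.
U = ½LI² = ½(1.356×10^-3)(9.16)² = 5.688×10^-2 J.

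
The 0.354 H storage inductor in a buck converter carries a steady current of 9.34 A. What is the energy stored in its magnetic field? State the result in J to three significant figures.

U ≈ 15.4 J

Stored magnetic energy: U = ½LI².
U = ½(0.354 H)(9.34 A)² = 15.44 J.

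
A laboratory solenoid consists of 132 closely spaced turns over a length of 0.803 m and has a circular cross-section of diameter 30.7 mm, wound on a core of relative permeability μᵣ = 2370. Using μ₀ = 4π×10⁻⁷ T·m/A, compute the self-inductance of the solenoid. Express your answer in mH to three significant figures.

A = π(d/2)² = π(1.535×10^-2 m)² = 7.402×10^-4 m².
For a long solenoid, L = μ₀μᵣN²A/ℓ.
L = (4π×10⁻⁷)(2370)(132)²(7.402×10^-4)/(0.803 m) = 4.784×10^-2 H.

L ≈ 47.8 mH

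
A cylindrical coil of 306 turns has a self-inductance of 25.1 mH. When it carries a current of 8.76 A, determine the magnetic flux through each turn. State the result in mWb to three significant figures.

Φ_B ≈ 0.719 mWb

From L = NΦ_B/I, the flux per turn is Φ_B = LI/N.
Φ_B = (2.510×10^-2 H)(8.76 A)/306 = 7.185×10^-4 Wb.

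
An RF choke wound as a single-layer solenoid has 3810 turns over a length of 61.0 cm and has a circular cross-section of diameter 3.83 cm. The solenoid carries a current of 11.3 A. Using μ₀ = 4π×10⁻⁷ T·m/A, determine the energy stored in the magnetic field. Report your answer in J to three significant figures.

A = π(d/2)² = π(1.915×10^-2 m)² = 1.152×10^-3 m².
L = μ₀N²A/ℓ = (4π×10⁻⁷)(3810)²(1.152×10^-3)/(0.61) = 3.445×10^-2 H.
U = ½LI² = ½(3.445×10^-2)(11.3)² = 2.2 J.

U ≈ 2.20 J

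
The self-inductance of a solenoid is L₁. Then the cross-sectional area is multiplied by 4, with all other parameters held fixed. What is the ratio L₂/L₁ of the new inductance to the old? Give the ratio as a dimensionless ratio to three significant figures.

L₂/L₁ = 4.00

For a solenoid, L ∝ μᵣN²A/ℓ.
L₂/L₁ = (4) = 4.00.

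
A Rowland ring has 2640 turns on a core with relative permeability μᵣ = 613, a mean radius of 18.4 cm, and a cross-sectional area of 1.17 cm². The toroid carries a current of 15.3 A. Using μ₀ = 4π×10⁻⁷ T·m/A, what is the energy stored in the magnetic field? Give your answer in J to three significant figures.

U ≈ 63.6 J

L = μ₀μᵣN²A/(2πR) = (4π×10⁻⁷)(613)(2640)²(1.170×10^-4)/(2π×0.184) = 0.5433 H.
U = ½LI² = ½(0.5433)(15.3)² = 63.59 J.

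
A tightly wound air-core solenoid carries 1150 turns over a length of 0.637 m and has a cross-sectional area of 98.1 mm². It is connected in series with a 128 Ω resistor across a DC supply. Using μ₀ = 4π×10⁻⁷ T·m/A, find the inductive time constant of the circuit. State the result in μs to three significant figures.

τ ≈ 2.00 μs

A = 98.1 mm² = 9.810×10^-5 m².
L = μ₀N²A/ℓ = (4π×10⁻⁷)(1150)²(9.810×10^-5)/(0.637) = 2.559×10^-4 H.
τ = L/R = (2.559×10^-4)/(128) = 2.000×10^-6 s.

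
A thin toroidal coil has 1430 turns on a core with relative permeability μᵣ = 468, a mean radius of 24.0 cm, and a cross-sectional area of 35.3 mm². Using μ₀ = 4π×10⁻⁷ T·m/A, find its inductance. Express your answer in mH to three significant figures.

For a thin toroid, L = μ₀μᵣN²A/(2πR).
L = (4π×10⁻⁷)(468)(1430)²(3.530×10^-5) / (2π×0.24 m) = 2.815×10^-2 H.

L ≈ 28.2 mH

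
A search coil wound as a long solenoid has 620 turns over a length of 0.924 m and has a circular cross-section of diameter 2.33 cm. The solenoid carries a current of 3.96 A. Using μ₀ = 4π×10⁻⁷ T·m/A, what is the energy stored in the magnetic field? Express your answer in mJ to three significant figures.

A = π(d/2)² = π(1.165×10^-2 m)² = 4.264×10^-4 m².
L = μ₀N²A/ℓ = (4π×10⁻⁷)(620)²(4.264×10^-4)/(0.924) = 2.229×10^-4 H.
U = ½LI² = ½(2.229×10^-4)(3.96)² = 1.748×10^-3 J.

U ≈ 1.75 mJ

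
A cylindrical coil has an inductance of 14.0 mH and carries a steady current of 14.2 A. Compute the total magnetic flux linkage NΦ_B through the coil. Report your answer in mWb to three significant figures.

From L = NΦ_B/I, the flux linkage is NΦ_B = LI.
NΦ_B = (1.400×10^-2 H)(14.2 A) = 0.1988 Wb.

NΦ_B ≈ 199 mWb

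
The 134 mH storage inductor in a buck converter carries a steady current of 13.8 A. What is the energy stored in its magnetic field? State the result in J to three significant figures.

Stored magnetic energy: U = ½LI².
U = ½(0.134 H)(13.8 A)² = 12.76 J.

U ≈ 12.8 J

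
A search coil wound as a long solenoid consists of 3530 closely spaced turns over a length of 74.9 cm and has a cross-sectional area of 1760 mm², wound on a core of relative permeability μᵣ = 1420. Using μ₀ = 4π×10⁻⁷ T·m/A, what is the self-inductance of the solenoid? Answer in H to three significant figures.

L ≈ 52.2 H

A = 1760 mm² = 1.760×10^-3 m².
For a long solenoid, L = μ₀μᵣN²A/ℓ.
L = (4π×10⁻⁷)(1420)(3530)²(1.760×10^-3)/(0.749 m) = 52.249 H.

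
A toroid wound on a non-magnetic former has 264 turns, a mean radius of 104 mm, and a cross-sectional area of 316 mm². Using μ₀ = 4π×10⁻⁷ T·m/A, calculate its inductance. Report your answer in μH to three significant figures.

L ≈ 42.4 μH

For a thin toroid, L = μ₀N²A/(2πR).
L = (4π×10⁻⁷)(264)²(3.160×10^-4) / (2π×0.104 m) = 4.235×10^-5 H.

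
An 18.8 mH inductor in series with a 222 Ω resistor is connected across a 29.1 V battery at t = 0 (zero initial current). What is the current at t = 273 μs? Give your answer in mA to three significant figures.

τ = L/R = 1.880×10^-2/222 = 8.468×10^-5 s; final current I_∞ = ε/R = 29.1/222 = 0.1311 A.
I(t) = I_∞(1 − e^(−t/τ)) with t/τ = 3.224.
I = (0.1311)(1 − e^(−3.224)) = 0.1259 A.

I ≈ 126 mA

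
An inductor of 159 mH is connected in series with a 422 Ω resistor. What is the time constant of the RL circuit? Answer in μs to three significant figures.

τ ≈ 377 μs

τ = L/R = (0.159 H)/(422 Ω) = 3.768×10^-4 s.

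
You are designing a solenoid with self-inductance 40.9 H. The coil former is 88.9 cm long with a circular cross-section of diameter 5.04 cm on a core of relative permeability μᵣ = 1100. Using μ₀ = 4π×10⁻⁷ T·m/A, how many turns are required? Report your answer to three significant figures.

A = π(d/2)² = π(2.520×10^-2 m)² = 1.995×10^-3 m².
From L = μ₀μᵣN²A/ℓ, N = √(Lℓ / (μ₀μᵣA)).
N = √[(40.9)(0.889) / ((4π×10⁻⁷)(1100)×1.995×10^-3)] = √(1.318×10^7) ≈ 3631.1.

N ≈ 3630 turns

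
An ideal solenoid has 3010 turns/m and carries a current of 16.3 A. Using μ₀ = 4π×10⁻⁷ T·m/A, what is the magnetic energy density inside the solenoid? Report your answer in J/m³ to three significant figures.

u ≈ 1510 J/m³

B = μ₀nI = (4π×10⁻⁷)(3.010×10^3)(16.3) = 6.165×10^-2 T.
u = B²/(2μ₀) = (6.165×10^-2)²/(2×4π×10⁻⁷) = 1.512×10^3 J/m³.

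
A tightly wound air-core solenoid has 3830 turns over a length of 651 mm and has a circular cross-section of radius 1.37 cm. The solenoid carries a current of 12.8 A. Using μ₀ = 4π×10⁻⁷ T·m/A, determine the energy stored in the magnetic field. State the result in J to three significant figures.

A = πr² = π(1.370×10^-2 m)² = 5.896×10^-4 m².
L = μ₀N²A/ℓ = (4π×10⁻⁷)(3830)²(5.896×10^-4)/(0.651) = 1.670×10^-2 H.
U = ½LI² = ½(1.670×10^-2)(12.8)² = 1.368 J.

U ≈ 1.37 J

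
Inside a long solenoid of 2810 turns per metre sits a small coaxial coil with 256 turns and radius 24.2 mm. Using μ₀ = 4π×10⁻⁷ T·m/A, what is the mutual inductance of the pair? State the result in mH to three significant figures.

M ≈ 1.66 mH

The outer solenoid produces a uniform field B₁ = μ₀n₁I₁ across the inner coil,
so the flux linkage is N₂Φ = N₂B₁A₂ = μ₀n₁N₂A₂·I₁, giving M = μ₀n₁N₂A₂.
A₂ = πr² = π(2.420×10^-2 m)² = 1.840×10^-3 m².
M = (4π×10⁻⁷)(2810)(256)(1.840×10^-3) = 1.663×10^-3 H.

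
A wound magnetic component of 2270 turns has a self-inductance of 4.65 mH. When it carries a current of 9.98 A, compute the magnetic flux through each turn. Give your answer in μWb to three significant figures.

Φ_B ≈ 20.4 μWb

From L = NΦ_B/I, the flux per turn is Φ_B = LI/N.
Φ_B = (4.650×10^-3 H)(9.98 A)/2270 = 2.044×10^-5 Wb.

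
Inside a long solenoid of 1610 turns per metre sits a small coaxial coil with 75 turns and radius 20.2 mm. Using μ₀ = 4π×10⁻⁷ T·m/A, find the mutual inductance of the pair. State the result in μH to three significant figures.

The outer solenoid produces a uniform field B₁ = μ₀n₁I₁ across the inner coil,
so the flux linkage is N₂Φ = N₂B₁A₂ = μ₀n₁N₂A₂·I₁, giving M = μ₀n₁N₂A₂.
A₂ = πr² = π(2.020×10^-2 m)² = 1.282×10^-3 m².
M = (4π×10⁻⁷)(1610)(75)(1.282×10^-3) = 1.945×10^-4 H.

M ≈ 195 μH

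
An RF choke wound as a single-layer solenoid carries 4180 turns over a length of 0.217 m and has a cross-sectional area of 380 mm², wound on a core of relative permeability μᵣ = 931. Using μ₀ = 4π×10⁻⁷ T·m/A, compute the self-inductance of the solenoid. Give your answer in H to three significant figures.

L ≈ 35.8 H

A = 380 mm² = 3.800×10^-4 m².
For a long solenoid, L = μ₀μᵣN²A/ℓ.
L = (4π×10⁻⁷)(931)(4180)²(3.800×10^-4)/(0.217 m) = 35.8 H.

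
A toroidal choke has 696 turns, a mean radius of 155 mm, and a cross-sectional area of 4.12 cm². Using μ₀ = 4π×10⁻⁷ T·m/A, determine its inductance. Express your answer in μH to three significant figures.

For a thin toroid, L = μ₀N²A/(2πR).
L = (4π×10⁻⁷)(696)²(4.120×10^-4) / (2π×0.155 m) = 2.575×10^-4 H.

L ≈ 258 μH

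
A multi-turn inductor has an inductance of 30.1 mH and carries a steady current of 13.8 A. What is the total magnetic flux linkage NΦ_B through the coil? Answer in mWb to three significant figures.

NΦ_B ≈ 415 mWb

From L = NΦ_B/I, the flux linkage is NΦ_B = LI.
NΦ_B = (3.010×10^-2 H)(13.8 A) = 0.4154 Wb.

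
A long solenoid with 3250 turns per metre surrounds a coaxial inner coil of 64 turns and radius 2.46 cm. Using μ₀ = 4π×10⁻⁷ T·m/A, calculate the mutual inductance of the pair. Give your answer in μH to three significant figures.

The outer solenoid produces a uniform field B₁ = μ₀n₁I₁ across the inner coil,
so the flux linkage is N₂Φ = N₂B₁A₂ = μ₀n₁N₂A₂·I₁, giving M = μ₀n₁N₂A₂.
A₂ = πr² = π(2.460×10^-2 m)² = 1.901×10^-3 m².
M = (4π×10⁻⁷)(3250)(64)(1.901×10^-3) = 4.969×10^-4 H.

M ≈ 497 μH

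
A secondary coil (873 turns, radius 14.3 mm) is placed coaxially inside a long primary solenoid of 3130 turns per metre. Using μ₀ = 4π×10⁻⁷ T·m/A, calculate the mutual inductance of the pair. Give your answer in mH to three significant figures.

The outer solenoid produces a uniform field B₁ = μ₀n₁I₁ across the inner coil,
so the flux linkage is N₂Φ = N₂B₁A₂ = μ₀n₁N₂A₂·I₁, giving M = μ₀n₁N₂A₂.
A₂ = πr² = π(1.430×10^-2 m)² = 6.424×10^-4 m².
M = (4π×10⁻⁷)(3130)(873)(6.424×10^-4) = 2.206×10^-3 H.

M ≈ 2.21 mH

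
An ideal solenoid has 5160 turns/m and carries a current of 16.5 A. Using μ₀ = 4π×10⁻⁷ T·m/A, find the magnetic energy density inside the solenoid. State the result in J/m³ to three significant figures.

u ≈ 4550 J/m³

B = μ₀nI = (4π×10⁻⁷)(5.160×10^3)(16.5) = 0.107 T.
u = B²/(2μ₀) = (0.107)²/(2×4π×10⁻⁷) = 4.5546×10^3 J/m³.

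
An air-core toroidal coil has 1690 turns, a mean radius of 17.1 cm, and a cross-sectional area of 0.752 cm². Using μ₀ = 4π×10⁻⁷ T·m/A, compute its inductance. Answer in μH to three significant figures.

L ≈ 251 μH

For a thin toroid, L = μ₀N²A/(2πR).
L = (4π×10⁻⁷)(1690)²(7.520×10^-5) / (2π×0.171 m) = 2.512×10^-4 H.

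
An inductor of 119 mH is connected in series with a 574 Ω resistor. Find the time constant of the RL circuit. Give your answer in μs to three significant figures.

τ ≈ 207 μs

τ = L/R = (0.119 H)/(574 Ω) = 2.073×10^-4 s.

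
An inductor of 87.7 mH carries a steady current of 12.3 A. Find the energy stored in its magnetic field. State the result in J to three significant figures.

Stored magnetic energy: U = ½LI².
U = ½(8.770×10^-2 H)(12.3 A)² = 6.634 J.

U ≈ 6.63 J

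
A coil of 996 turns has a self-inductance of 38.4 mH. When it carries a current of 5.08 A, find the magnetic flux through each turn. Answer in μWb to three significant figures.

From L = NΦ_B/I, the flux per turn is Φ_B = LI/N.
Φ_B = (3.840×10^-2 H)(5.08 A)/996 = 1.959×10^-4 Wb.

Φ_B ≈ 196 μWb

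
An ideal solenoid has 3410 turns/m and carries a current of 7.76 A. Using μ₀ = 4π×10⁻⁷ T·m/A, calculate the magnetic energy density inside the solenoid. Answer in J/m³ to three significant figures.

B = μ₀nI = (4π×10⁻⁷)(3.410×10^3)(7.76) = 3.325×10^-2 T.
u = B²/(2μ₀) = (3.325×10^-2)²/(2×4π×10⁻⁷) = 440 J/m³.

u ≈ 440 J/m³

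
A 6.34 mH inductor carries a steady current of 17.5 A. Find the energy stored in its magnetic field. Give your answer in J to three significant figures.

U ≈ 0.971 J

Stored magnetic energy: U = ½LI².
U = ½(6.340×10^-3 H)(17.5 A)² = 0.9708 J.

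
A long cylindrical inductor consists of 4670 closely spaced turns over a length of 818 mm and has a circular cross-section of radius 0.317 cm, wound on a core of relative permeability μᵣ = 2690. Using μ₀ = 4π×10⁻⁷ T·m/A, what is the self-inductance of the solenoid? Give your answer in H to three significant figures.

L ≈ 2.85 H

A = πr² = π(3.170×10^-3 m)² = 3.157×10^-5 m².
For a long solenoid, L = μ₀μᵣN²A/ℓ.
L = (4π×10⁻⁷)(2690)(4670)²(3.157×10^-5)/(0.818 m) = 2.845 H.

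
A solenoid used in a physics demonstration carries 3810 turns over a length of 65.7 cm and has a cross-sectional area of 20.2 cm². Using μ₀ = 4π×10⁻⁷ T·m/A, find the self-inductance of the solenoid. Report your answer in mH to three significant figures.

L ≈ 56.1 mH

A = 20.2 cm² = 2.020×10^-3 m².
For a long solenoid, L = μ₀N²A/ℓ.
L = (4π×10⁻⁷)(3810)²(2.020×10^-3)/(0.657 m) = 5.608×10^-2 H.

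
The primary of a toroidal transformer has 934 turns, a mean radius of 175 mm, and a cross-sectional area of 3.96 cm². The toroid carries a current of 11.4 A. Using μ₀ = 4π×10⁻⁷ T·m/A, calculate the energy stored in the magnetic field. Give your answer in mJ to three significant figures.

U ≈ 25.7 mJ

L = μ₀N²A/(2πR) = (4π×10⁻⁷)(934)²(3.960×10^-4)/(2π×0.175) = 3.948×10^-4 H.
U = ½LI² = ½(3.948×10^-4)(11.4)² = 2.565×10^-2 J.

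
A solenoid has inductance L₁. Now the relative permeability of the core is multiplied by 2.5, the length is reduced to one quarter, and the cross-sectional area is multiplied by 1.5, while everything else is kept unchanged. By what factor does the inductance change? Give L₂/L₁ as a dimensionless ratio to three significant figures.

L₂/L₁ = 15.0

For a solenoid, L ∝ μᵣN²A/ℓ.
L₂/L₁ = (2.5) × (0.25)^-1 × (1.5) = 15.0.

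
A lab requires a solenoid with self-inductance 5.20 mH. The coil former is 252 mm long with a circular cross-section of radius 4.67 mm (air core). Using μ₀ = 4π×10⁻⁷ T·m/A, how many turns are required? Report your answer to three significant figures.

A = πr² = π(4.670×10^-3 m)² = 6.851×10^-5 m².
From L = μ₀N²A/ℓ, N = √(Lℓ / (μ₀A)).
N = √[(5.200×10^-3)(0.252) / ((4π×10⁻⁷)×6.851×10^-5)] = √(1.522×10^7) ≈ 3901.3.

N ≈ 3900 turns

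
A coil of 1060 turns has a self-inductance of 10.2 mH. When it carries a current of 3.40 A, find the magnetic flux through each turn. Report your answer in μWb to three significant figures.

Φ_B ≈ 32.7 μWb

From L = NΦ_B/I, the flux per turn is Φ_B = LI/N.
Φ_B = (1.020×10^-2 H)(3.40 A)/1060 = 3.272×10^-5 Wb.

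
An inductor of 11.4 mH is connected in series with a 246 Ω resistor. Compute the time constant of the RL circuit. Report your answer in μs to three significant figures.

τ = L/R = (1.140×10^-2 H)/(246 Ω) = 4.634×10^-5 s.

τ ≈ 46.3 μs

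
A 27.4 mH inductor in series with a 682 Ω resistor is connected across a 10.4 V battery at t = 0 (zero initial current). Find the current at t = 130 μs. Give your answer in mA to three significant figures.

I ≈ 14.6 mA

τ = L/R = 2.740×10^-2/682 = 4.018×10^-5 s; final current I_∞ = ε/R = 10.4/682 = 1.5249×10^-2 A.
I(t) = I_∞(1 − e^(−t/τ)) with t/τ = 3.236.
I = (1.5249×10^-2)(1 − e^(−3.236)) = 1.46495×10^-2 A.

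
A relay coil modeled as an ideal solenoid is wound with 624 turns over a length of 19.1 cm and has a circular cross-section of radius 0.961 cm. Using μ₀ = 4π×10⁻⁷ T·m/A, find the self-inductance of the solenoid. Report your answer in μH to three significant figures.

L ≈ 743 μH

A = πr² = π(9.610×10^-3 m)² = 2.901×10^-4 m².
For a long solenoid, L = μ₀N²A/ℓ.
L = (4π×10⁻⁷)(624)²(2.901×10^-4)/(0.191 m) = 7.433×10^-4 H.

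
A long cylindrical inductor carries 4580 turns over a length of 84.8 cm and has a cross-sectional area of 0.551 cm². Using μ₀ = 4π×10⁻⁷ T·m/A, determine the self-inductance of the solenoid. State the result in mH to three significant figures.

L ≈ 1.71 mH

A = 0.551 cm² = 5.510×10^-5 m².
For a long solenoid, L = μ₀N²A/ℓ.
L = (4π×10⁻⁷)(4580)²(5.510×10^-5)/(0.848 m) = 1.713×10^-3 H.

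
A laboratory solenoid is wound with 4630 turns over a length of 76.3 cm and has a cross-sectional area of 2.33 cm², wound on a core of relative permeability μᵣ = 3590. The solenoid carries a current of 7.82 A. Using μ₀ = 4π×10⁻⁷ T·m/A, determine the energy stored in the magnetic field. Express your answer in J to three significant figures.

A = 2.33 cm² = 2.330×10^-4 m².
L = μ₀μᵣN²A/ℓ = (4π×10⁻⁷)(3590)(4630)²(2.330×10^-4)/(0.763) = 29.53 H.
U = ½LI² = ½(29.53)(7.82)² = 903 J.

U ≈ 903 J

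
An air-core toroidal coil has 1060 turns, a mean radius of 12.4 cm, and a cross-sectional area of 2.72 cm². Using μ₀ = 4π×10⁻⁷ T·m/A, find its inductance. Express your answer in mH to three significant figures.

For a thin toroid, L = μ₀N²A/(2πR).
L = (4π×10⁻⁷)(1060)²(2.720×10^-4) / (2π×0.124 m) = 4.929×10^-4 H.

L ≈ 0.493 mH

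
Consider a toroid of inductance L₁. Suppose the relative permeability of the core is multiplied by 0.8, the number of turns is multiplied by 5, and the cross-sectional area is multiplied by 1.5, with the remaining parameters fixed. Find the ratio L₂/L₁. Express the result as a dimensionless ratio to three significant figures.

L₂/L₁ = 30.0

For a toroid, L ∝ μᵣN²A/R.
L₂/L₁ = (0.8) × (5)^2 × (1.5) = 30.0.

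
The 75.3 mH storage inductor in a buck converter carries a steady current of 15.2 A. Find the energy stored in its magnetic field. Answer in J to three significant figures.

Stored magnetic energy: U = ½LI².
U = ½(7.530×10^-2 H)(15.2 A)² = 8.699 J.

U ≈ 8.70 J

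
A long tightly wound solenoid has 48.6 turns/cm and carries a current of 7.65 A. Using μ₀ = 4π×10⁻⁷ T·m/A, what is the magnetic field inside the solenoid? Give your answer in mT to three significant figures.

B ≈ 46.7 mT

Inside a long solenoid, B = μ₀nI.
B = (4π×10⁻⁷)(4.860×10^3 m⁻¹)(7.65 A) = 4.672×10^-2 T.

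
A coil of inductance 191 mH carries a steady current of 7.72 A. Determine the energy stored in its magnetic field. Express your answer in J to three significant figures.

U ≈ 5.69 J

Stored magnetic energy: U = ½LI².
U = ½(0.191 H)(7.72 A)² = 5.692 J.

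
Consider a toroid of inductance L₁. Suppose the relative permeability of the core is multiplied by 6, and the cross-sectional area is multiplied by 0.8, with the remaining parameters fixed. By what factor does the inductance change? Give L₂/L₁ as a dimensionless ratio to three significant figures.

For a toroid, L ∝ μᵣN²A/R.
L₂/L₁ = (6) × (0.8) = 4.80.

L₂/L₁ = 4.80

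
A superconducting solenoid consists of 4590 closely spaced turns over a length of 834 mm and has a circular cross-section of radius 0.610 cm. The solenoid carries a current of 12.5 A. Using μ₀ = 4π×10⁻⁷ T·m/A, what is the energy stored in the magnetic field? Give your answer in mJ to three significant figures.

A = πr² = π(6.100×10^-3 m)² = 1.169×10^-4 m².
L = μ₀N²A/ℓ = (4π×10⁻⁷)(4590)²(1.169×10^-4)/(0.834) = 3.711×10^-3 H.
U = ½LI² = ½(3.711×10^-3)(12.5)² = 0.2899 J.

U ≈ 290 mJ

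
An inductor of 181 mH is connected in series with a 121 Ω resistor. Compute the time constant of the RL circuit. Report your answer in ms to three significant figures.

τ ≈ 1.50 ms

τ = L/R = (0.181 H)/(121 Ω) = 1.496×10^-3 s.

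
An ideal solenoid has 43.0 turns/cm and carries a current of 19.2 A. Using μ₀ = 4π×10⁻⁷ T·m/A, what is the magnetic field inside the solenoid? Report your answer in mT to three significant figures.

B ≈ 104 mT

Inside a long solenoid, B = μ₀nI.
B = (4π×10⁻⁷)(4.300×10^3 m⁻¹)(19.2 A) = 0.1037 T.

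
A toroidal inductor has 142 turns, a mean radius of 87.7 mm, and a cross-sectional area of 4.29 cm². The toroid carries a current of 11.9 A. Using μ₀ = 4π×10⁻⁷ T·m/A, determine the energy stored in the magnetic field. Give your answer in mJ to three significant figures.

L = μ₀N²A/(2πR) = (4π×10⁻⁷)(142)²(4.290×10^-4)/(2π×8.770×10^-2) = 1.973×10^-5 H.
U = ½LI² = ½(1.973×10^-5)(11.9)² = 1.397×10^-3 J.

U ≈ 1.40 mJ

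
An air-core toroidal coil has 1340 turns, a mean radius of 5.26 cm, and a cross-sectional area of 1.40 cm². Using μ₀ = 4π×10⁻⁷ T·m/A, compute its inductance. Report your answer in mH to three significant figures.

L ≈ 0.956 mH

For a thin toroid, L = μ₀N²A/(2πR).
L = (4π×10⁻⁷)(1340)²(1.400×10^-4) / (2π×5.260×10^-2 m) = 9.558×10^-4 H.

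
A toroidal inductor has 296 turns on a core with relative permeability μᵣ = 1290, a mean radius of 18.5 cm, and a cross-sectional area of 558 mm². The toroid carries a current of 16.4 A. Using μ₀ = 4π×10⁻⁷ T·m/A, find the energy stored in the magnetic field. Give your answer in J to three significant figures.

U ≈ 9.17 J

L = μ₀μᵣN²A/(2πR) = (4π×10⁻⁷)(1290)(296)²(5.580×10^-4)/(2π×0.185) = 6.818×10^-2 H.
U = ½LI² = ½(6.818×10^-2)(16.4)² = 9.169 J.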